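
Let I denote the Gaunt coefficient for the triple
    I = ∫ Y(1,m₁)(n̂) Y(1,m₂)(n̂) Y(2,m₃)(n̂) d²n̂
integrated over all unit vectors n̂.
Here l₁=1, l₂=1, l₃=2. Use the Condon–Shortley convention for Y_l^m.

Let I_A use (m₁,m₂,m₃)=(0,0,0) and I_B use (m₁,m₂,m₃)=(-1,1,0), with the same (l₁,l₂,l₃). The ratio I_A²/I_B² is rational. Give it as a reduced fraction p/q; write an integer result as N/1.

4/1

Shared (l₁,l₂,l₃)=(1,1,2): N and (l;000)² cancel in I_A²/I_B².
A: Δ = 0!·2!·2!/5! = 1/30; Racah Σ t=0..0: t=0:+1/1 = 1/1; ⇒ 3j(1 1 2; 0 0 0)² = 2/15, sgn +1
B: Δ = 0!·2!·2!/5! = 1/30; Racah Σ t=0..0: t=0:+1/4 = 1/4; ⇒ 3j(1 1 2; -1 1 0)² = 1/30, sgn +1
I_A²/I_B² = (2/15)/(1/30) = 4/1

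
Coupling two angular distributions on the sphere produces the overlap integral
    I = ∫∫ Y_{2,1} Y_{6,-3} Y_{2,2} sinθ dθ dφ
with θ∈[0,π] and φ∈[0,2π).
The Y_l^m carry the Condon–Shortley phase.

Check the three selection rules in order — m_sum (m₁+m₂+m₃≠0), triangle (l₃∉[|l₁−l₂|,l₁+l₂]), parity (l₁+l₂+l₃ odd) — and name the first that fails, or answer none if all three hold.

triangle

Σmᵢ = 0  ✓
l₃∈[|l₁−l₂|,l₁+l₂]=[4,8], have l₃=2  ✗
Σlᵢ = 10 ⇒ even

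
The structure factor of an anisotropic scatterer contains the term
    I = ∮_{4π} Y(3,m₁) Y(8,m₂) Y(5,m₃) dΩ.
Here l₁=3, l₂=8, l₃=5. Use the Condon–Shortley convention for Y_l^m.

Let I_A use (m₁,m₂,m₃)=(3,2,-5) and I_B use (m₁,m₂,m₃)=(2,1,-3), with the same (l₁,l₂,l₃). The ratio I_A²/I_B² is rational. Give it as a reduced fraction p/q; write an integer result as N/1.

1/189

Same 3,8,5: normalisation and zero-m 3j drop out of the ratio.
A: Δ: 6! 0! 10! / 17! → 1/136136; sum: t=0:+1/2612736000 = 1/2612736000; 3j²(3 8 5; 3 2 -5) = Δ·Π!·Σ² = 1/136136  (sign +1)
B: Δ: 6! 0! 10! / 17! → 1/136136; sum: t=1:−1/9676800 = -1/9676800; 3j²(3 8 5; 2 1 -3) = Δ·Π!·Σ² = 27/19448  (sign -1)
I_A²/I_B² = (1/136136)/(27/19448) = 1/189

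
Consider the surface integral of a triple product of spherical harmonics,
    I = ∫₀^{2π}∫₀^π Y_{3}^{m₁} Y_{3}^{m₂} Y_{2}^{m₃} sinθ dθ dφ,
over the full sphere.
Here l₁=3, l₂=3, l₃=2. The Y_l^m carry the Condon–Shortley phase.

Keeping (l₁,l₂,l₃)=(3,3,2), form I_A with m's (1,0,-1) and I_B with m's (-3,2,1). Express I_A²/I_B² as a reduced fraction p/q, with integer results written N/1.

2/25

Shared (l₁,l₂,l₃)=(3,3,2): N and (l;000)² cancel in I_A²/I_B².
A: Δ = 4!·2!·2!/9! = 1/3780; Racah Σ t=1..2: t=1:−1/12 t=2:+1/8 = 1/24; ⇒ 3j(3 3 2; 1 0 -1)² = 1/210, sgn -1
B: Δ = 4!·2!·2!/9! = 1/3780; Racah Σ t=4..4: t=4:+1/48 = 1/48; ⇒ 3j(3 3 2; -3 2 1)² = 5/84, sgn -1
I_A²/I_B² = (1/210)/(5/84) = 2/25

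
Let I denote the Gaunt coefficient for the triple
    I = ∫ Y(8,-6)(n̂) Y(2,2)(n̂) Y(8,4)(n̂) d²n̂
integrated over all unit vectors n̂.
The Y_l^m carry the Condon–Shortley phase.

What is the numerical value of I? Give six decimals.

-0.126680

Rules hold: Σm=0, L=18 even, 6≤8≤10.
N = 17·5·17 = 1445
Δ = 2!·14!·2!/19! = 1/348840
Racah Σ t=0..2: t=0:+1/116121600 t=1:−1/25401600 t=2:+1/116121600 = -1/45158400
⇒ 3j(8 2 8; 0 0 0)² = 24/1615, sgn -1
Racah Σ t=2..2: t=2:+1/3832012800 = 1/3832012800
⇒ 3j(8 2 8; -6 2 4)² = 91/9690, sgn +1
4πI² = N·(3j₀)²·(3jₘ)² = 364/1805
I = -1·√(0.201662/4π) = -0.12667974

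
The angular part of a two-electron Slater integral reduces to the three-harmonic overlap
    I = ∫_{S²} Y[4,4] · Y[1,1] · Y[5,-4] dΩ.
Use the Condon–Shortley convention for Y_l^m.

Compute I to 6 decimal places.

4 + 1 − 4 = 1 ≠ 0: azimuthal integral kills it; I = 0

0.000000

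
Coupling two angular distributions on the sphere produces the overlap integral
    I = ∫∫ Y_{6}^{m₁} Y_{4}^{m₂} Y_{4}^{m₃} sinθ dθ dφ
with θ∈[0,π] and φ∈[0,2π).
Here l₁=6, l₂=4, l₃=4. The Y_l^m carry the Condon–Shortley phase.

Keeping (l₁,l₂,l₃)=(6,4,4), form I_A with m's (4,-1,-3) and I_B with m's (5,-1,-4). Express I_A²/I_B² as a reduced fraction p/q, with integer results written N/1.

Same 6,4,4: normalisation and zero-m 3j drop out of the ratio.
A: Δ: 6! 6! 2! / 15! → 1/1261260; sum: t=1:−1/28800 t=2:+1/34560 = -1/172800; 3j²(6 4 4; 4 -1 -3) = Δ·Π!·Σ² = 1/1430  (sign +1)
B: Δ: 6! 6! 2! / 15! → 1/1261260; sum: t=1:−1/172800 = -1/172800; 3j²(6 4 4; 5 -1 -4) = Δ·Π!·Σ² = 2/65  (sign -1)
I_A²/I_B² = (1/1430)/(2/65) = 1/44

1/44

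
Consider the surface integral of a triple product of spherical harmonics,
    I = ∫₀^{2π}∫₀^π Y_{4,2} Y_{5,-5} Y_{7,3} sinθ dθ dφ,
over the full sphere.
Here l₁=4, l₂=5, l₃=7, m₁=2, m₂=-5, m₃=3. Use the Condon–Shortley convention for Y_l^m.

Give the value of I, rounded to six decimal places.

Checks pass: Σm=0; 16 even; l₃=7∈[1,9].
(2·4+1)(2·5+1)(2·7+1) = 1485
Δ: 2! 6! 8! / 17! → 1/6126120
sum: t=0:+1/69120 t=1:−1/20736 t=2:+1/69120 = -1/51840
3j²(4 5 7; 0 0 0) = Δ·Π!·Σ² = 280/21879  (sign +1)
sum: t=0:+1/3870720 = 1/3870720
3j²(4 5 7; 2 -5 3) = Δ·Π!·Σ² = 675/136136  (sign +1)
combine: 4πI² = 1485·280/21879·675/136136 = 50625/537251
take √, sign +1: I = 0.08659423

0.086594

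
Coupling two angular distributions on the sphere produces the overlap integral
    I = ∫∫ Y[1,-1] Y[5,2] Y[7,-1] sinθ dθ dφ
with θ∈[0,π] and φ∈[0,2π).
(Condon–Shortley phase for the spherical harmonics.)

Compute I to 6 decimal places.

|1−5|≤7≤1+5 violated ⇒ I = 0

0.000000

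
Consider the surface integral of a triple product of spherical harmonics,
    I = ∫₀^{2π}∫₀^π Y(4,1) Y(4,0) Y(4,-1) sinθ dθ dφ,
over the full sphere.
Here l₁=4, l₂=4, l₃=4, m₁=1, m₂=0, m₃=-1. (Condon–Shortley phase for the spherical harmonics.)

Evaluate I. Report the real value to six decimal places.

-0.068481

Rules hold: Σm=0, L=12 even, 0≤4≤8.
N = 9·9·9 = 729
Δ = 4!·4!·4!/13! = 1/450450
Racah Σ t=0..4: t=0:+1/13824 t=1:−1/216 t=2:+1/64 t=3:−1/216 t=4:+1/13824 = 5/768
⇒ 3j(4 4 4; 0 0 0)² = 18/1001, sgn +1
Racah Σ t=0..3: t=0:+1/3456 t=1:−1/144 t=2:+1/96 t=3:−1/864 = 1/384
⇒ 3j(4 4 4; 1 0 -1)² = 9/2002, sgn -1
4πI² = N·(3j₀)²·(3jₘ)² = 59049/1002001
I = -1·√(0.0589311/4π) = -0.06848055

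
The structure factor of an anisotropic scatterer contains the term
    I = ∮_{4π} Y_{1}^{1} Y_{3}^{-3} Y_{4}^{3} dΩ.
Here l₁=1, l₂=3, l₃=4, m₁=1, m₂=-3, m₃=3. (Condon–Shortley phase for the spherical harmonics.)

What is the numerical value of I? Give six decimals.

0.000000

1 − 3 + 3 = 1 ≠ 0: azimuthal integral kills it; I = 0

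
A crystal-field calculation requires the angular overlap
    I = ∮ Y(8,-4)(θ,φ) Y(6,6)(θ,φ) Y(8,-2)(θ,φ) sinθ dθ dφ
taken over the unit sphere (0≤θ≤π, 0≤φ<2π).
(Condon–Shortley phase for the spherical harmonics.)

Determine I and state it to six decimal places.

-0.155669

m-sum 0 ✓  L=22 even ✓  2≤8≤14 ✓
Π(2lᵢ+1) = 17×13×17 = 3757
triangle coeff Δ(8,6,8) = 1/13742520792
Σ_t [0,6]: t=0:+1/41803776000 t=1:−1/435456000 t=2:+1/39813120 t=3:−1/18662400 t=4:+1/39813120 t=5:−1/435456000 t=6:+1/41803776000 = -11/1393459200
(3j)²=600/96577 [(8 6 8; 0 0 0)], sign=-1
Σ_t [6,6]: t=6:+1/8957952000 = 1/8957952000
(3j)²=1260/96577 [(8 6 8; -4 6 -2)], sign=+1
⇒ 4πI² = 756000/2482597
I = (-1)√(756000/2482597/(4π)) = -0.15566926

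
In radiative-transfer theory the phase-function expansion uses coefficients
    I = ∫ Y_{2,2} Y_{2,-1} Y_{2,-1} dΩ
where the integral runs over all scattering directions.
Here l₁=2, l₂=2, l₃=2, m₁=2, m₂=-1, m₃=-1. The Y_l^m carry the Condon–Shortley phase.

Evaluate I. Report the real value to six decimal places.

0.220728

Rules hold: Σm=0, L=6 even, 0≤2≤4.
N = 5·5·5 = 125
Δ = 2!·2!·2!/7! = 1/630
Racah Σ t=0..2: t=0:+1/8 t=1:−1/1 t=2:+1/8 = -3/4
⇒ 3j(2 2 2; 0 0 0)² = 2/35, sgn -1
Racah Σ t=0..0: t=0:+1/4 = 1/4
⇒ 3j(2 2 2; 2 -1 -1)² = 3/35, sgn -1
4πI² = N·(3j₀)²·(3jₘ)² = 30/49
I = +1·√(0.612245/4π) = 0.22072812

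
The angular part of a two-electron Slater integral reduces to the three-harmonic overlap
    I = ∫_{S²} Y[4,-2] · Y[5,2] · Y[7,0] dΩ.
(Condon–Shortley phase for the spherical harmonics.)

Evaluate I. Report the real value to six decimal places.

Rules hold: Σm=0, L=16 even, 1≤7≤9.
N = 9·11·15 = 1485
Δ = 2!·6!·8!/17! = 1/6126120
Racah Σ t=0..2: t=0:+1/69120 t=1:−1/20736 t=2:+1/69120 = -1/51840
⇒ 3j(4 5 7; 0 0 0)² = 280/21879, sgn +1
Racah Σ t=0..2: t=0:+1/7257600 t=1:−1/172800 t=2:+1/69120 = 1/113400
⇒ 3j(4 5 7; -2 2 0)² = 512/36465, sgn -1
4πI² = N·(3j₀)²·(3jₘ)² = 143360/537251
I = -1·√(0.26684/4π) = -0.14572043

-0.145720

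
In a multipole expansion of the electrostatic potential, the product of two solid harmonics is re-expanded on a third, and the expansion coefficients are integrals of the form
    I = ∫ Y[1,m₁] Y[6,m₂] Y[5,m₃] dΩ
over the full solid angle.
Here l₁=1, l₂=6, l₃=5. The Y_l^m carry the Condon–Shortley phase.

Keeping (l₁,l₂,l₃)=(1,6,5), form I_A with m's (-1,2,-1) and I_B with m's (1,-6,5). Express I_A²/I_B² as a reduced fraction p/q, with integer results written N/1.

l's match ⇒ only the (l;m) 3-j factors differ between A and B.
A: triangle coeff Δ(1,6,5) = 1/858; Σ_t [2,2]: t=2:+1/34560 = 1/34560; (3j)²=14/429 [(1 6 5; -1 2 -1)], sign=+1
B: triangle coeff Δ(1,6,5) = 1/858; Σ_t [0,0]: t=0:+1/7257600 = 1/7257600; (3j)²=1/13 [(1 6 5; 1 -6 5)], sign=+1
I_A²/I_B² = (14/429)/(1/13) = 14/33

14/33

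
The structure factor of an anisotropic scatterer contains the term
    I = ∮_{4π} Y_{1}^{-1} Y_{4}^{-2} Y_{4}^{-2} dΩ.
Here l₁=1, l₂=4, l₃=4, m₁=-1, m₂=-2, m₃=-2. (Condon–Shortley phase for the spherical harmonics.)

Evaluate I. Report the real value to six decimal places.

Σmᵢ = -5 ≠ 0, so the φ-integral vanishes; I = 0

0.000000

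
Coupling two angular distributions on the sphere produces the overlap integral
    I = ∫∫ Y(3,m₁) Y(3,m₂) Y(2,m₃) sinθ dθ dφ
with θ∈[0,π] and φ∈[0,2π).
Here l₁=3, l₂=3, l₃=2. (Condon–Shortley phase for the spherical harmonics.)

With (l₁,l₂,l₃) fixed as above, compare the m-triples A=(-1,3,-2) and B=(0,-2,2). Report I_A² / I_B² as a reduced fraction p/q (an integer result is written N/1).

Shared (l₁,l₂,l₃)=(3,3,2): N and (l;000)² cancel in I_A²/I_B².
A: Δ = 4!·2!·2!/9! = 1/3780; Racah Σ t=4..4: t=4:+1/96 = 1/96; ⇒ 3j(3 3 2; -1 3 -2)² = 1/42, sgn +1
B: Δ = 4!·2!·2!/9! = 1/3780; Racah Σ t=1..1: t=1:−1/24 = -1/24; ⇒ 3j(3 3 2; 0 -2 2)² = 1/21, sgn -1
I_A²/I_B² = (1/42)/(1/21) = 1/2

1/2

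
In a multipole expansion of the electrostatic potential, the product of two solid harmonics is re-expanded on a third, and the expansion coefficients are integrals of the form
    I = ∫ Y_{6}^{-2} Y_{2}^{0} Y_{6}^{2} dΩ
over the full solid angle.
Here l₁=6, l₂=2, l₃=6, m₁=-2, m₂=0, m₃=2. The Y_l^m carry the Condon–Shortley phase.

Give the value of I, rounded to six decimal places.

0.114688

m-sum 0 ✓  L=14 even ✓  4≤6≤8 ✓
Π(2lᵢ+1) = 13×5×13 = 845
triangle coeff Δ(6,2,6) = 1/90090
Σ_t [0,2]: t=0:+1/69120 t=1:−1/14400 t=2:+1/69120 = -7/172800
(3j)²=14/715 [(6 2 6; 0 0 0)], sign=-1
Σ_t [0,2]: t=0:+1/322560 t=1:−1/30240 t=2:+1/69120 = -1/64512
(3j)²=10/1001 [(6 2 6; -2 0 2)], sign=-1
⇒ 4πI² = 20/121
I = (+1)√(20/121/(4π)) = 0.11468784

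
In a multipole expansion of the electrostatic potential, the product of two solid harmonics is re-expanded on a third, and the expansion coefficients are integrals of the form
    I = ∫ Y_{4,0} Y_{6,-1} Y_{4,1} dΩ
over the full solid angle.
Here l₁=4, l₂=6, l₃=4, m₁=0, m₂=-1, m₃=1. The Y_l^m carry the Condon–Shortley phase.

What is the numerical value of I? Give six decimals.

-0.103072

Checks pass: Σm=0; 14 even; l₃=4∈[2,10].
(2·4+1)(2·6+1)(2·4+1) = 1053
Δ: 6! 2! 6! / 15! → 1/1261260
sum: t=2:+1/4608 t=3:−1/1296 t=4:+1/4608 = -7/20736
3j²(4 6 4; 0 0 0) = Δ·Π!·Σ² = 20/1287  (sign -1)
sum: t=2:+1/3456 t=3:−1/1728 t=4:+1/11520 = -7/34560
3j²(4 6 4; 0 -1 1) = Δ·Π!·Σ² = 7/858  (sign +1)
combine: 4πI² = 1053·20/1287·7/858 = 210/1573
take √, sign -1: I = -0.10307192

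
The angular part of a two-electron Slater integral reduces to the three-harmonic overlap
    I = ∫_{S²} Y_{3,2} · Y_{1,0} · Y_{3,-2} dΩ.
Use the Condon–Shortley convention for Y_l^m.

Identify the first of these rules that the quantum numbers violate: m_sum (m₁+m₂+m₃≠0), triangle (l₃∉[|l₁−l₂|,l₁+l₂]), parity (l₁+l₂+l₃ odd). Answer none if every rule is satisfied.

m₁+m₂+m₃ = 2 + 0 − 2 = 0  ✓
triangle: |3−1|=2 ≤ l₃=3 ≤ 3+1=4  ✓
parity: l₁+l₂+l₃ = 7 is odd  ✗

parity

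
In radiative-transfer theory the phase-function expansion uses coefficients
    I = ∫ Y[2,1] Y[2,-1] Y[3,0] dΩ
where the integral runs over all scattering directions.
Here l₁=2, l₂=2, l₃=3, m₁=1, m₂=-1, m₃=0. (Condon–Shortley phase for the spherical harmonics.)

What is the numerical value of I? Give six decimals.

0.000000

Σlᵢ=7 odd — θ-integrand is odd under cosθ→−cosθ; I=0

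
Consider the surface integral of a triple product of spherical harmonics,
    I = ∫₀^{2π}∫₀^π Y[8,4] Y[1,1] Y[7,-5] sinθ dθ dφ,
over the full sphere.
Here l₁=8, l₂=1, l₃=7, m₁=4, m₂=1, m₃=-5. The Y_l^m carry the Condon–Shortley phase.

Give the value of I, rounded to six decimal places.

0.074948

Rules hold: Σm=0, L=16 even, 7≤7≤9.
N = 17·3·15 = 765
Δ = 2!·14!·0!/17! = 1/2040
Racah Σ t=1..1: t=1:−1/25401600 = -1/25401600
⇒ 3j(8 1 7; 0 0 0)² = 8/255, sgn +1
Racah Σ t=2..2: t=2:+1/1916006400 = 1/1916006400
⇒ 3j(8 1 7; 4 1 -5)² = 1/340, sgn +1
4πI² = N·(3j₀)²·(3jₘ)² = 6/85
I = +1·√(0.0705882/4π) = 0.07494820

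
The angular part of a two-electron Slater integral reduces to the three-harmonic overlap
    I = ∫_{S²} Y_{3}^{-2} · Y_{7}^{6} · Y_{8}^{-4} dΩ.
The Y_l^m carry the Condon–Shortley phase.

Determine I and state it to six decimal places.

m-sum 0 ✓  L=18 even ✓  4≤8≤10 ✓
Π(2lᵢ+1) = 7×15×17 = 1785
triangle coeff Δ(3,7,8) = 1/5290740
Σ_t [0,2]: t=0:+1/7257600 t=1:−1/2073600 t=2:+1/7257600 = -1/4838400
(3j)²=252/20995 [(3 7 8; 0 0 0)], sign=-1
Σ_t [1,2]: t=1:−1/11496038400 t=2:+1/479001600 = 23/11496038400
(3j)²=529/81396 [(3 7 8; -2 6 -4)], sign=+1
⇒ 4πI² = 11109/79781
I = (-1)√(11109/79781/(4π)) = -0.10526471

-0.105265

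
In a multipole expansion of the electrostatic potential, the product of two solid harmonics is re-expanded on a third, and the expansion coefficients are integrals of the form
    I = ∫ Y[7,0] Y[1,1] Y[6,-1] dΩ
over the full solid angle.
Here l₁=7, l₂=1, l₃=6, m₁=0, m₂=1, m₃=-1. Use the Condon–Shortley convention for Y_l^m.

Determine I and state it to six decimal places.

0.160342

m-sum 0 ✓  L=14 even ✓  6≤6≤8 ✓
Π(2lᵢ+1) = 15×3×13 = 585
triangle coeff Δ(7,1,6) = 1/1365
Σ_t [1,1]: t=1:−1/518400 = -1/518400
(3j)²=7/195 [(7 1 6; 0 0 0)], sign=-1
Σ_t [2,2]: t=2:+1/1209600 = 1/1209600
(3j)²=1/65 [(7 1 6; 0 1 -1)], sign=-1
⇒ 4πI² = 21/65
I = (+1)√(21/65/(4π)) = 0.16034227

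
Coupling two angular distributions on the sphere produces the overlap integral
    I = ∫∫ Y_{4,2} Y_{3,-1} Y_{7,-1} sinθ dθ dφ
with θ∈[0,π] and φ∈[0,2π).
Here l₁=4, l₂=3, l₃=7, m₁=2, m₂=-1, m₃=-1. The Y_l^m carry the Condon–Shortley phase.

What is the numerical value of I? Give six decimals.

Rules hold: Σm=0, L=14 even, 1≤7≤7.
N = 9·7·15 = 945
Δ = 0!·8!·6!/15! = 1/45045
Racah Σ t=0..0: t=0:+1/20736 = 1/20736
⇒ 3j(4 3 7; 0 0 0)² = 35/1287, sgn -1
Racah Σ t=0..0: t=0:+1/69120 = 1/69120
⇒ 3j(4 3 7; 2 -1 -1)² = 4/429, sgn +1
4πI² = N·(3j₀)²·(3jₘ)² = 4900/20449
I = -1·√(0.239621/4π) = -0.13808836

-0.138088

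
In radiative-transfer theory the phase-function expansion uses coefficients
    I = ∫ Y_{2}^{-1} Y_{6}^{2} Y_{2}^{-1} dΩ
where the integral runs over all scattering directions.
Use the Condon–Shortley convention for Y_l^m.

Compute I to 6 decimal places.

triangle: need 4≤l₃≤8, have 2; I=0

0.000000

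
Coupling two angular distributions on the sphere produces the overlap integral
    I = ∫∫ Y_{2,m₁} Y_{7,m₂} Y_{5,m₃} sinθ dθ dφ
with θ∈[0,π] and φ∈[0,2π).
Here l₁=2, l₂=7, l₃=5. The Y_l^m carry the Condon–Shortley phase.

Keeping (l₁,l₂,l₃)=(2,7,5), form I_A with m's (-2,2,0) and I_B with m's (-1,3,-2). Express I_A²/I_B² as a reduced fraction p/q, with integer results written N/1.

l's match ⇒ only the (l;m) 3-j factors differ between A and B.
A: triangle coeff Δ(2,7,5) = 1/15015; Σ_t [4,4]: t=4:+1/345600 = 1/345600; (3j)²=6/715 [(2 7 5; -2 2 0)], sign=-1
B: triangle coeff Δ(2,7,5) = 1/15015; Σ_t [3,3]: t=3:−1/181440 = -1/181440; (3j)²=32/1001 [(2 7 5; -1 3 -2)], sign=+1
I_A²/I_B² = (6/715)/(32/1001) = 21/80

21/80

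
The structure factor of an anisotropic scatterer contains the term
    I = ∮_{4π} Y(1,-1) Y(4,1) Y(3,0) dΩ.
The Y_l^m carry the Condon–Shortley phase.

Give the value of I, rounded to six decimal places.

-0.194664

Checks pass: Σm=0; 8 even; l₃=3∈[3,5].
(2·1+1)(2·4+1)(2·3+1) = 189
Δ: 2! 0! 6! / 9! → 1/252
sum: t=1:−1/36 = -1/36
3j²(1 4 3; 0 0 0) = Δ·Π!·Σ² = 4/63  (sign +1)
sum: t=2:+1/72 = 1/72
3j²(1 4 3; -1 1 0) = Δ·Π!·Σ² = 5/126  (sign -1)
combine: 4πI² = 189·4/63·5/126 = 10/21
take √, sign -1: I = -0.19466390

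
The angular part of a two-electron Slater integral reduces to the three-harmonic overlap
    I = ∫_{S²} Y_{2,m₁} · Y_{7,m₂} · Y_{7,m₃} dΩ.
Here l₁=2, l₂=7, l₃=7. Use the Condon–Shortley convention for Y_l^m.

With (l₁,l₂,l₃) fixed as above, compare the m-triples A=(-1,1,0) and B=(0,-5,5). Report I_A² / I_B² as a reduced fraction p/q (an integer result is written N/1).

l's match ⇒ only the (l;m) 3-j factors differ between A and B.
A: triangle coeff Δ(2,7,7) = 1/185640; Σ_t [1,2]: t=1:−1/1209600 t=2:+1/1036800 = 1/7257600; (3j)²=1/2210 [(2 7 7; -1 1 0)], sign=-1
B: triangle coeff Δ(2,7,7) = 1/185640; Σ_t [0,2]: t=0:+1/29030400 t=1:−1/39916800 t=2:+1/1916006400 = 19/1916006400; (3j)²=361/185640 [(2 7 7; 0 -5 5)], sign=+1
I_A²/I_B² = (1/2210)/(361/185640) = 84/361

84/361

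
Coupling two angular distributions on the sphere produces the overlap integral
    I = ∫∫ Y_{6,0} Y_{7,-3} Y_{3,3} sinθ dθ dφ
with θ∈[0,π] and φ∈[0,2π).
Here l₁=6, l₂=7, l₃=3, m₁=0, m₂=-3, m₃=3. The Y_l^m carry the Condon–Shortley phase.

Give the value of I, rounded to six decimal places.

m-sum 0 ✓  L=16 even ✓  1≤3≤13 ✓
Π(2lᵢ+1) = 13×15×7 = 1365
triangle coeff Δ(6,7,3) = 1/2042040
Σ_t [4,6]: t=4:+1/207360 t=5:−1/57600 t=6:+1/207360 = -1/129600
(3j)²=168/12155 [(6 7 3; 0 0 0)], sign=+1
Σ_t [4,4]: t=4:+1/829440 = 1/829440
(3j)²=225/9724 [(6 7 3; 0 -3 3)], sign=+1
⇒ 4πI² = 198450/454597
I = (+1)√(198450/454597/(4π)) = 0.18638345

0.186383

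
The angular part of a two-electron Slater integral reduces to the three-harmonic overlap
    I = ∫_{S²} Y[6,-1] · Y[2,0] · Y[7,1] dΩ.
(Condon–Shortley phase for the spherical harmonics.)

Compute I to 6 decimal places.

Σlᵢ=15 odd — θ-integrand is odd under cosθ→−cosθ; I=0

0.000000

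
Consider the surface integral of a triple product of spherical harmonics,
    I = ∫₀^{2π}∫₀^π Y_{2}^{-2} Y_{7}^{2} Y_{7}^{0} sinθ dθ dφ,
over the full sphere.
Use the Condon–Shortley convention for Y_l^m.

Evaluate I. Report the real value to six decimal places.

-0.192231

Rules hold: Σm=0, L=16 even, 5≤7≤9.
N = 5·15·15 = 1125
Δ = 2!·2!·12!/17! = 1/185640
Racah Σ t=0..2: t=0:+1/2419200 t=1:−1/518400 t=2:+1/2419200 = -1/907200
⇒ 3j(2 7 7; 0 0 0)² = 56/3315, sgn +1
Racah Σ t=2..2: t=2:+1/2419200 = 1/2419200
⇒ 3j(2 7 7; -2 2 0)² = 27/1105, sgn -1
4πI² = N·(3j₀)²·(3jₘ)² = 22680/48841
I = -1·√(0.464364/4π) = -0.19223140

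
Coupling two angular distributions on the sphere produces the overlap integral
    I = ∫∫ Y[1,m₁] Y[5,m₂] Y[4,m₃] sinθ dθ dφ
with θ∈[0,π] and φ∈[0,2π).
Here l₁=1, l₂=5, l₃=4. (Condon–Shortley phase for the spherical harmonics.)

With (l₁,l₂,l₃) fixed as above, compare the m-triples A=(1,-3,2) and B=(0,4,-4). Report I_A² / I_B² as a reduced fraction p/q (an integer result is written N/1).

l's match ⇒ only the (l;m) 3-j factors differ between A and B.
A: triangle coeff Δ(1,5,4) = 1/495; Σ_t [0,0]: t=0:+1/2880 = 1/2880; (3j)²=28/495 [(1 5 4; 1 -3 2)], sign=+1
B: triangle coeff Δ(1,5,4) = 1/495; Σ_t [1,1]: t=1:−1/40320 = -1/40320; (3j)²=1/55 [(1 5 4; 0 4 -4)], sign=-1
I_A²/I_B² = (28/495)/(1/55) = 28/9

28/9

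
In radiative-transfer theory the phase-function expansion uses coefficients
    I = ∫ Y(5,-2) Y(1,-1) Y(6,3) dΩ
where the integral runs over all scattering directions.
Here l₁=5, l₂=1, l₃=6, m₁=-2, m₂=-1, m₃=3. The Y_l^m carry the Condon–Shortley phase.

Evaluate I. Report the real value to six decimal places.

-0.245154

Rules hold: Σm=0, L=12 even, 4≤6≤6.
N = 11·3·13 = 429
Δ = 0!·10!·2!/13! = 1/858
Racah Σ t=0..0: t=0:+1/14400 = 1/14400
⇒ 3j(5 1 6; 0 0 0)² = 6/143, sgn +1
Racah Σ t=0..0: t=0:+1/60480 = 1/60480
⇒ 3j(5 1 6; -2 -1 3)² = 6/143, sgn -1
4πI² = N·(3j₀)²·(3jₘ)² = 108/143
I = -1·√(0.755245/4π) = -0.24515397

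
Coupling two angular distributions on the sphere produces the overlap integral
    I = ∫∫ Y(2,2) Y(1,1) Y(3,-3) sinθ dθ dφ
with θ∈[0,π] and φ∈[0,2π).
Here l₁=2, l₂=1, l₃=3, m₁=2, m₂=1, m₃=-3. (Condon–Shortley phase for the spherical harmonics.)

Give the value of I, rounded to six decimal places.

Rules hold: Σm=0, L=6 even, 1≤3≤3.
N = 5·3·7 = 105
Δ = 0!·4!·2!/7! = 1/105
Racah Σ t=0..0: t=0:+1/4 = 1/4
⇒ 3j(2 1 3; 0 0 0)² = 3/35, sgn -1
Racah Σ t=0..0: t=0:+1/48 = 1/48
⇒ 3j(2 1 3; 2 1 -3)² = 1/7, sgn +1
4πI² = N·(3j₀)²·(3jₘ)² = 9/7
I = -1·√(1.28571/4π) = -0.31986543

-0.319865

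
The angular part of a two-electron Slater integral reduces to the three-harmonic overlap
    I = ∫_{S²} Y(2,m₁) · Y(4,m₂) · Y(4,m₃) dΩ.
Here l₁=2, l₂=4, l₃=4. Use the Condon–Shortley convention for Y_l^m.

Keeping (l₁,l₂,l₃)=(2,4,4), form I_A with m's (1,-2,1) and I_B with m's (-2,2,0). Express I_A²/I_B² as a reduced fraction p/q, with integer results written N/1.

Shared (l₁,l₂,l₃)=(2,4,4): N and (l;000)² cancel in I_A²/I_B².
A: Δ = 2!·2!·6!/11! = 1/13860; Racah Σ t=0..1: t=0:+1/96 t=1:−1/240 = 1/160; ⇒ 3j(2 4 4; 1 -2 1)² = 27/1540, sgn -1
B: Δ = 2!·2!·6!/11! = 1/13860; Racah Σ t=2..2: t=2:+1/192 = 1/192; ⇒ 3j(2 4 4; -2 2 0)² = 3/77, sgn +1
I_A²/I_B² = (27/1540)/(3/77) = 9/20

9/20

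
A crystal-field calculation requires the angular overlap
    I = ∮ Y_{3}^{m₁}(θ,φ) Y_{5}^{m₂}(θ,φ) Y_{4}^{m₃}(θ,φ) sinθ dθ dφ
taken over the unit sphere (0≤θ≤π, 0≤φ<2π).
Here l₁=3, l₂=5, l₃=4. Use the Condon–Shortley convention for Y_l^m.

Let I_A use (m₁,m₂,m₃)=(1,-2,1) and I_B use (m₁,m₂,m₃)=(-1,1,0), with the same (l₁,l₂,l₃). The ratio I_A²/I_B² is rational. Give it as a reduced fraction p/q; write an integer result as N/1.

Shared (l₁,l₂,l₃)=(3,5,4): N and (l;000)² cancel in I_A²/I_B².
A: Δ = 4!·2!·6!/13! = 1/180180; Racah Σ t=0..2: t=0:+1/1728 t=1:−1/288 t=2:+1/960 = -1/540; ⇒ 3j(3 5 4; 1 -2 1)² = 128/6435, sgn +1
B: Δ = 4!·2!·6!/13! = 1/180180; Racah Σ t=2..4: t=2:+1/384 t=3:−1/216 t=4:+1/2304 = -11/6912; ⇒ 3j(3 5 4; -1 1 0)² = 11/1638, sgn -1
I_A²/I_B² = (128/6435)/(11/1638) = 1792/605

1792/605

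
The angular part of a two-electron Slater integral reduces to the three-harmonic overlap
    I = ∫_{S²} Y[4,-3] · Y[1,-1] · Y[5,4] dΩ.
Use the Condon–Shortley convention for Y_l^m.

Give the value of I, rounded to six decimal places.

Rules hold: Σm=0, L=10 even, 3≤5≤5.
N = 9·3·11 = 297
Δ = 0!·8!·2!/11! = 1/495
Racah Σ t=0..0: t=0:+1/576 = 1/576
⇒ 3j(4 1 5; 0 0 0)² = 5/99, sgn -1
Racah Σ t=0..0: t=0:+1/10080 = 1/10080
⇒ 3j(4 1 5; -3 -1 4)² = 4/55, sgn -1
4πI² = N·(3j₀)²·(3jₘ)² = 12/11
I = +1·√(1.09091/4π) = 0.29463840

0.294638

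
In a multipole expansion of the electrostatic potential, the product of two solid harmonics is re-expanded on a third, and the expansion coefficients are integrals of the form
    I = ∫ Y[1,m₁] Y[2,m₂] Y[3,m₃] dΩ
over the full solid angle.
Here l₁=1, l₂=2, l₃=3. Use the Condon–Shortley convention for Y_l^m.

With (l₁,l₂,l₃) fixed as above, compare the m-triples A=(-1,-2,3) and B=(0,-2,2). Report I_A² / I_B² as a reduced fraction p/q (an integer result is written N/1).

3/1

l's match ⇒ only the (l;m) 3-j factors differ between A and B.
A: triangle coeff Δ(1,2,3) = 1/105; Σ_t [0,0]: t=0:+1/48 = 1/48; (3j)²=1/7 [(1 2 3; -1 -2 3)], sign=+1
B: triangle coeff Δ(1,2,3) = 1/105; Σ_t [0,0]: t=0:+1/24 = 1/24; (3j)²=1/21 [(1 2 3; 0 -2 2)], sign=-1
I_A²/I_B² = (1/7)/(1/21) = 3/1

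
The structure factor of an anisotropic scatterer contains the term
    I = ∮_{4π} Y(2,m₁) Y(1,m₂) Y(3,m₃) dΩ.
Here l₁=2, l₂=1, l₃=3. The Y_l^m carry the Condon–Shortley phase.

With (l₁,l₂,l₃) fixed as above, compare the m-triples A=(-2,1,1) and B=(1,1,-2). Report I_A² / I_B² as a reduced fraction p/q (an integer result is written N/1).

1/10

l's match ⇒ only the (l;m) 3-j factors differ between A and B.
A: triangle coeff Δ(2,1,3) = 1/105; Σ_t [0,0]: t=0:+1/48 = 1/48; (3j)²=1/105 [(2 1 3; -2 1 1)], sign=+1
B: triangle coeff Δ(2,1,3) = 1/105; Σ_t [0,0]: t=0:+1/12 = 1/12; (3j)²=2/21 [(2 1 3; 1 1 -2)], sign=-1
I_A²/I_B² = (1/105)/(2/21) = 1/10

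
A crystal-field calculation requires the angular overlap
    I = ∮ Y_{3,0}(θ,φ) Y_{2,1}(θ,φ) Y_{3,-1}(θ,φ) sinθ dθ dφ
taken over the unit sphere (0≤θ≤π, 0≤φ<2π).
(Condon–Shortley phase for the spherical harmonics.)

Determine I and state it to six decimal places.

m-sum 0 ✓  L=8 even ✓  1≤3≤5 ✓
Π(2lᵢ+1) = 7×5×7 = 245
triangle coeff Δ(3,2,3) = 1/3780
Σ_t [0,2]: t=0:+1/24 t=1:−1/4 t=2:+1/24 = -1/6
(3j)²=4/105 [(3 2 3; 0 0 0)], sign=+1
Σ_t [1,2]: t=1:−1/8 t=2:+1/12 = -1/24
(3j)²=1/210 [(3 2 3; 0 1 -1)], sign=-1
⇒ 4πI² = 2/45
I = (-1)√(2/45/(4π)) = -0.05947080

-0.059471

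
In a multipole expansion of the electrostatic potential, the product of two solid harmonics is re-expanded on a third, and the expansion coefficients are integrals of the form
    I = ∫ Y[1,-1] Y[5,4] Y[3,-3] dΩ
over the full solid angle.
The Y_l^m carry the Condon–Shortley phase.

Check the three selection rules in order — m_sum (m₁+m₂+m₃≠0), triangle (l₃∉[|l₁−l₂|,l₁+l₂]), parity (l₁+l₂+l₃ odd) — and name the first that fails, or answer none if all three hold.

triangle

Σmᵢ = 0  ✓
l₃∈[|l₁−l₂|,l₁+l₂]=[4,6], have l₃=3  ✗
Σlᵢ = 9 ⇒ odd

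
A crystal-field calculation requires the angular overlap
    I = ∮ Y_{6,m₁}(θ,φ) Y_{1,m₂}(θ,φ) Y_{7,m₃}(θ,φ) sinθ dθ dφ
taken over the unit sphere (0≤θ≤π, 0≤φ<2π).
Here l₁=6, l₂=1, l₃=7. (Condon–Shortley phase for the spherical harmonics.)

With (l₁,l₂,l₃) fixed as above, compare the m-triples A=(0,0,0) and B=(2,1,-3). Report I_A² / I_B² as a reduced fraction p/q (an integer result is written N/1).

49/45

l's match ⇒ only the (l;m) 3-j factors differ between A and B.
A: triangle coeff Δ(6,1,7) = 1/1365; Σ_t [0,0]: t=0:+1/518400 = 1/518400; (3j)²=7/195 [(6 1 7; 0 0 0)], sign=-1
B: triangle coeff Δ(6,1,7) = 1/1365; Σ_t [0,0]: t=0:+1/1935360 = 1/1935360; (3j)²=3/91 [(6 1 7; 2 1 -3)], sign=+1
I_A²/I_B² = (7/195)/(3/91) = 49/45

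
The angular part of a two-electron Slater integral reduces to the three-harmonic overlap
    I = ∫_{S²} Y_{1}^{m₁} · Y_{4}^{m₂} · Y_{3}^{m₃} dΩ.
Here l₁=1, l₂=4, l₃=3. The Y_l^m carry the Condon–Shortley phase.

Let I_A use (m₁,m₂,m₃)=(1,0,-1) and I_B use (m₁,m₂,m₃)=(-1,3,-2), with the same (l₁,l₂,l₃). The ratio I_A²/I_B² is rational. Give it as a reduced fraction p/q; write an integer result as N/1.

l's match ⇒ only the (l;m) 3-j factors differ between A and B.
A: triangle coeff Δ(1,4,3) = 1/252; Σ_t [0,0]: t=0:+1/96 = 1/96; (3j)²=1/42 [(1 4 3; 1 0 -1)], sign=+1
B: triangle coeff Δ(1,4,3) = 1/252; Σ_t [2,2]: t=2:+1/240 = 1/240; (3j)²=1/12 [(1 4 3; -1 3 -2)], sign=-1
I_A²/I_B² = (1/42)/(1/12) = 2/7

2/7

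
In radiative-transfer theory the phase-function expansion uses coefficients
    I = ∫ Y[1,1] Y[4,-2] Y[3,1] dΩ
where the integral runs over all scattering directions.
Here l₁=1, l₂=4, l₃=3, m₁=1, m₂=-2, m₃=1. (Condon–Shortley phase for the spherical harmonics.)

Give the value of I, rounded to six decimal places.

0.238414

Rules hold: Σm=0, L=8 even, 3≤3≤5.
N = 3·9·7 = 189
Δ = 2!·0!·6!/9! = 1/252
Racah Σ t=1..1: t=1:−1/36 = -1/36
⇒ 3j(1 4 3; 0 0 0)² = 4/63, sgn +1
Racah Σ t=0..0: t=0:+1/96 = 1/96
⇒ 3j(1 4 3; 1 -2 1)² = 5/84, sgn +1
4πI² = N·(3j₀)²·(3jₘ)² = 5/7
I = +1·√(0.714286/4π) = 0.23841361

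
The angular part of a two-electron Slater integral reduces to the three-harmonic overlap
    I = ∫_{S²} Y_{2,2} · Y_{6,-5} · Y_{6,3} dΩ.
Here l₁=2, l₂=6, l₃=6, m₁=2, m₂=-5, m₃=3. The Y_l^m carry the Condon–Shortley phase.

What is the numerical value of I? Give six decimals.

0.120286

m-sum 0 ✓  L=14 even ✓  4≤6≤8 ✓
Π(2lᵢ+1) = 5×13×13 = 845
triangle coeff Δ(2,6,6) = 1/90090
Σ_t [0,2]: t=0:+1/69120 t=1:−1/14400 t=2:+1/69120 = -7/172800
(3j)²=14/715 [(2 6 6; 0 0 0)], sign=-1
Σ_t [0,0]: t=0:+1/1451520 = 1/1451520
(3j)²=1/91 [(2 6 6; 2 -5 3)], sign=-1
⇒ 4πI² = 2/11
I = (+1)√(2/11/(4π)) = 0.12028562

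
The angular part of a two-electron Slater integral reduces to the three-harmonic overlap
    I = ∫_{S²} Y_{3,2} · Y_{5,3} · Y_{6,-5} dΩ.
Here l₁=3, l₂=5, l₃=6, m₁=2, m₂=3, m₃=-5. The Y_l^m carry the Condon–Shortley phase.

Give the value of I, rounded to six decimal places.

Checks pass: Σm=0; 14 even; l₃=6∈[2,8].
(2·3+1)(2·5+1)(2·6+1) = 1001
Δ: 2! 4! 8! / 15! → 1/675675
sum: t=0:+1/8640 t=1:−1/2304 t=2:+1/8640 = -7/34560
3j²(3 5 6; 0 0 0) = Δ·Π!·Σ² = 7/429  (sign -1)
sum: t=0:+1/483840 t=1:−1/120960 = -1/161280
3j²(3 5 6; 2 3 -5) = Δ·Π!·Σ² = 2/91  (sign +1)
combine: 4πI² = 1001·7/429·2/91 = 14/39
take √, sign -1: I = -0.16901560

-0.169016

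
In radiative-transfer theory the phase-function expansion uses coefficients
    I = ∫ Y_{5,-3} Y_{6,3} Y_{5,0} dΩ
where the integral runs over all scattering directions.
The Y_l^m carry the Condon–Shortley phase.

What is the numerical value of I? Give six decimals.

Checks pass: Σm=0; 16 even; l₃=5∈[1,11].
(2·5+1)(2·6+1)(2·5+1) = 1573
Δ: 6! 4! 6! / 17! → 1/28588560
sum: t=1:−1/345600 t=2:+1/13824 t=3:−1/5184 t=4:+1/13824 t=5:−1/345600 = -7/129600
3j²(5 6 5; 0 0 0) = Δ·Π!·Σ² = 80/7293  (sign +1)
sum: t=4:+1/138240 t=5:−1/34560 t=6:+1/103680 = -1/82944
3j²(5 6 5; -3 3 0) = Δ·Π!·Σ² = 125/9724  (sign +1)
combine: 4πI² = 1573·80/7293·125/9724 = 2500/11271
take √, sign +1: I = 0.13285682

0.132857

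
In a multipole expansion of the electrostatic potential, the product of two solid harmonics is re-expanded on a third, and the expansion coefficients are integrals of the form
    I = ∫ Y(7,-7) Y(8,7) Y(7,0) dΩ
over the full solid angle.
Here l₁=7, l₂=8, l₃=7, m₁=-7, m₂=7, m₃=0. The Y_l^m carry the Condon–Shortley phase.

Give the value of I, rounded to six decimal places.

0.106114

Rules hold: Σm=0, L=22 even, 1≤7≤15.
N = 15·17·15 = 3825
Δ = 8!·6!·8!/23! = 1/22086194130
Racah Σ t=1..7: t=1:−1/18289152000 t=2:+1/248832000 t=3:−1/24883200 t=4:+1/11943936 t=5:−1/24883200 t=6:+1/248832000 t=7:−1/18289152000 = 11/975421440
⇒ 3j(7 8 7; 0 0 0)² = 1750/289731, sgn -1
Racah Σ t=8..8: t=8:+1/146313216000 = 1/146313216000
⇒ 3j(7 8 7; -7 7 0)² = 91/14858, sgn -1
4πI² = N·(3j₀)²·(3jₘ)² = 459375/3246473
I = +1·√(0.1415/4π) = 0.10611404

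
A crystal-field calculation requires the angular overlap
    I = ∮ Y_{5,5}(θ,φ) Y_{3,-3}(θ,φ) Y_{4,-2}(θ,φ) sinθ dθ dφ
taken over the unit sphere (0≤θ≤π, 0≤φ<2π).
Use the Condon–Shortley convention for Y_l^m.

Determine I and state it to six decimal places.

m-sum 0 ✓  L=12 even ✓  2≤4≤8 ✓
Π(2lᵢ+1) = 11×7×9 = 693
triangle coeff Δ(5,3,4) = 1/180180
Σ_t [1,3]: t=1:−1/576 t=2:+1/144 t=3:−1/576 = 1/288
(3j)²=20/1001 [(5 3 4; 0 0 0)], sign=+1
Σ_t [0,0]: t=0:+1/34560 = 1/34560
(3j)²=5/286 [(5 3 4; 5 -3 -2)], sign=+1
⇒ 4πI² = 450/1859
I = (+1)√(450/1859/(4π)) = 0.13879110

0.138791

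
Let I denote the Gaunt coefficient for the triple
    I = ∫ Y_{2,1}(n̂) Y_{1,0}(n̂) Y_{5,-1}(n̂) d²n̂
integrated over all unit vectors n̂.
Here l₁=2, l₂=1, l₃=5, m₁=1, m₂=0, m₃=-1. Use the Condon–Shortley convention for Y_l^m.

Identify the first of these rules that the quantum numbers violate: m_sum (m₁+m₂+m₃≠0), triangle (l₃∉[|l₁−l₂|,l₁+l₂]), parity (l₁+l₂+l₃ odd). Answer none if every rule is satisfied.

triangle

m₁+m₂+m₃ = 1 + 0 − 1 = 0  ✓
triangle: |2−1|=1 ≤ l₃=5 ≤ 2+1=3  ✗
parity: l₁+l₂+l₃ = 8 is even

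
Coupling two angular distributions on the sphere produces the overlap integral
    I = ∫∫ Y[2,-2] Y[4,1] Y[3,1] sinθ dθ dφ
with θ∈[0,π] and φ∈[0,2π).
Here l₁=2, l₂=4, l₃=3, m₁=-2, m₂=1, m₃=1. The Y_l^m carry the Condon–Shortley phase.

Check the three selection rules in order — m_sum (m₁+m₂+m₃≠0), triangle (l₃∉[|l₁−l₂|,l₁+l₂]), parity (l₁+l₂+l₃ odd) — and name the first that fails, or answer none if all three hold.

azimuthal sum: -2 + 1 + 1 = 0  ✓
2 ≤ 3 ≤ 6 (triangle on l)  ✓
L = 2 + 4 + 3 = 9 (odd)  ✗

parity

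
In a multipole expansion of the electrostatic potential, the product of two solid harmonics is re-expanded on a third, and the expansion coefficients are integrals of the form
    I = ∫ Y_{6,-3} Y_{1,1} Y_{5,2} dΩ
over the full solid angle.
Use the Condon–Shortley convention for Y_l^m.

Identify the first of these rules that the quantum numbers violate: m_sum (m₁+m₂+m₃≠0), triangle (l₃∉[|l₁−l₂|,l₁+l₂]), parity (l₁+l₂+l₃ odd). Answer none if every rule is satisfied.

none

m₁+m₂+m₃ = -3 + 1 + 2 = 0  ✓
triangle: |6−1|=5 ≤ l₃=5 ≤ 6+1=7  ✓
parity: l₁+l₂+l₃ = 12 is even  ✓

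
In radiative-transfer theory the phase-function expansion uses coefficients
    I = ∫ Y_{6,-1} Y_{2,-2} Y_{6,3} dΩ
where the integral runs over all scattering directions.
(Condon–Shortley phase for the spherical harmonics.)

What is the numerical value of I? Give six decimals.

0.177674

m-sum 0 ✓  L=14 even ✓  4≤6≤8 ✓
Π(2lᵢ+1) = 13×5×13 = 845
triangle coeff Δ(6,2,6) = 1/90090
Σ_t [0,2]: t=0:+1/69120 t=1:−1/14400 t=2:+1/69120 = -7/172800
(3j)²=14/715 [(6 2 6; 0 0 0)], sign=-1
Σ_t [0,0]: t=0:+1/120960 = 1/120960
(3j)²=24/1001 [(6 2 6; -1 -2 3)], sign=-1
⇒ 4πI² = 48/121
I = (+1)√(48/121/(4π)) = 0.17767364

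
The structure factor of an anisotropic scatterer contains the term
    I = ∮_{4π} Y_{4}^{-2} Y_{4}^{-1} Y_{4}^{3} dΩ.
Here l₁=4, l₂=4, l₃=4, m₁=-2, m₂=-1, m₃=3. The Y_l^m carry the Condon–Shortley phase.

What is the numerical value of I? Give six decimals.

-0.063661

Checks pass: Σm=0; 12 even; l₃=4∈[0,8].
(2·4+1)(2·4+1)(2·4+1) = 729
Δ: 4! 4! 4! / 13! → 1/450450
sum: t=0:+1/13824 t=1:−1/216 t=2:+1/64 t=3:−1/216 t=4:+1/13824 = 5/768
3j²(4 4 4; 0 0 0) = Δ·Π!·Σ² = 18/1001  (sign +1)
sum: t=2:+1/576 t=3:−1/864 = 1/1728
3j²(4 4 4; -2 -1 3) = Δ·Π!·Σ² = 5/1287  (sign -1)
combine: 4πI² = 729·18/1001·5/1287 = 7290/143143
take √, sign -1: I = -0.06366105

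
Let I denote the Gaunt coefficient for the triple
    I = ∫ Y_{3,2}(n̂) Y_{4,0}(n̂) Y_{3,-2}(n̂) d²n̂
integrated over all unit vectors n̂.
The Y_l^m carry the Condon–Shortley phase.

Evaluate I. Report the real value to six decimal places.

-0.179515

m-sum 0 ✓  L=10 even ✓  1≤3≤7 ✓
Π(2lᵢ+1) = 7×9×7 = 441
triangle coeff Δ(3,4,3) = 1/34650
Σ_t [1,3]: t=1:−1/72 t=2:+1/16 t=3:−1/72 = 5/144
(3j)²=2/77 [(3 4 3; 0 0 0)], sign=-1
Σ_t [0,1]: t=0:+1/576 t=1:−1/72 = -7/576
(3j)²=7/198 [(3 4 3; 2 0 -2)], sign=+1
⇒ 4πI² = 49/121
I = (-1)√(49/121/(4π)) = -0.17951487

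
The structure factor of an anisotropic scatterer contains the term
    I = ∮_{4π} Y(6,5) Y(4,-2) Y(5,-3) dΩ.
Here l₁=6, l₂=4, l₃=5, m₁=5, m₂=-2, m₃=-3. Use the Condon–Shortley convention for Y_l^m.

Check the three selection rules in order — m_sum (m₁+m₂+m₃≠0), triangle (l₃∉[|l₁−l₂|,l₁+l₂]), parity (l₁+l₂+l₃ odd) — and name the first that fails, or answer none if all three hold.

parity

azimuthal sum: 5 − 2 − 3 = 0  ✓
2 ≤ 5 ≤ 10 (triangle on l)  ✓
L = 6 + 4 + 5 = 15 (odd)  ✗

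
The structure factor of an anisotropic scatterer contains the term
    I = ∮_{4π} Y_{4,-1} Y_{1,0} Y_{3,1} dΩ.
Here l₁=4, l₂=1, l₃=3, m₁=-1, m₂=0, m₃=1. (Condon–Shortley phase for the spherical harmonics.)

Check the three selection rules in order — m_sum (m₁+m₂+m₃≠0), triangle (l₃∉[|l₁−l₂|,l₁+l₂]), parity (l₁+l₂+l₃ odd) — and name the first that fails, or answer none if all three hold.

m₁+m₂+m₃ = -1 + 0 + 1 = 0  ✓
triangle: |4−1|=3 ≤ l₃=3 ≤ 4+1=5  ✓
parity: l₁+l₂+l₃ = 8 is even  ✓

none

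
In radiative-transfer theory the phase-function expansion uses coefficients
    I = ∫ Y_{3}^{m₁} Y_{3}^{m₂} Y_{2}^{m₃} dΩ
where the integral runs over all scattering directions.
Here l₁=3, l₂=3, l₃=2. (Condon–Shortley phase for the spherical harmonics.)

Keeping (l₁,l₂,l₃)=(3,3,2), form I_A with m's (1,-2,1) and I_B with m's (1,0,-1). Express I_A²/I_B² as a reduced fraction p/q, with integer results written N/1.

Same 3,3,2: normalisation and zero-m 3j drop out of the ratio.
A: Δ: 4! 2! 2! / 9! → 1/3780; sum: t=0:+1/48 t=1:−1/12 = -1/16; 3j²(3 3 2; 1 -2 1) = Δ·Π!·Σ² = 1/28  (sign +1)
B: Δ: 4! 2! 2! / 9! → 1/3780; sum: t=1:−1/12 t=2:+1/8 = 1/24; 3j²(3 3 2; 1 0 -1) = Δ·Π!·Σ² = 1/210  (sign -1)
I_A²/I_B² = (1/28)/(1/210) = 15/2

15/2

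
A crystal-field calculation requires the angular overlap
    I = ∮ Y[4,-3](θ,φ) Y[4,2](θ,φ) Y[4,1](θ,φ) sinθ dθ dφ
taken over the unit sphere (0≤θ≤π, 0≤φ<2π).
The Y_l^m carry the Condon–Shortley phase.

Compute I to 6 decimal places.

Checks pass: Σm=0; 12 even; l₃=4∈[0,8].
(2·4+1)(2·4+1)(2·4+1) = 729
Δ: 4! 4! 4! / 13! → 1/450450
sum: t=0:+1/13824 t=1:−1/216 t=2:+1/64 t=3:−1/216 t=4:+1/13824 = 5/768
3j²(4 4 4; 0 0 0) = Δ·Π!·Σ² = 18/1001  (sign +1)
sum: t=3:−1/864 t=4:+1/576 = 1/1728
3j²(4 4 4; -3 2 1) = Δ·Π!·Σ² = 5/1287  (sign -1)
combine: 4πI² = 729·18/1001·5/1287 = 7290/143143
take √, sign -1: I = -0.06366105

-0.063661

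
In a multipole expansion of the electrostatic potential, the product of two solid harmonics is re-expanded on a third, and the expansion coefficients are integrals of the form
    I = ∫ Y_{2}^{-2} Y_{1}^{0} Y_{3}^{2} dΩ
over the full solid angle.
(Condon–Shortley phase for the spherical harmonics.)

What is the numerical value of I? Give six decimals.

0.184674

Checks pass: Σm=0; 6 even; l₃=3∈[1,3].
(2·2+1)(2·1+1)(2·3+1) = 105
Δ: 0! 4! 2! / 7! → 1/105
sum: t=0:+1/4 = 1/4
3j²(2 1 3; 0 0 0) = Δ·Π!·Σ² = 3/35  (sign -1)
sum: t=0:+1/24 = 1/24
3j²(2 1 3; -2 0 2) = Δ·Π!·Σ² = 1/21  (sign -1)
combine: 4πI² = 105·3/35·1/21 = 3/7
take √, sign +1: I = 0.18467439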